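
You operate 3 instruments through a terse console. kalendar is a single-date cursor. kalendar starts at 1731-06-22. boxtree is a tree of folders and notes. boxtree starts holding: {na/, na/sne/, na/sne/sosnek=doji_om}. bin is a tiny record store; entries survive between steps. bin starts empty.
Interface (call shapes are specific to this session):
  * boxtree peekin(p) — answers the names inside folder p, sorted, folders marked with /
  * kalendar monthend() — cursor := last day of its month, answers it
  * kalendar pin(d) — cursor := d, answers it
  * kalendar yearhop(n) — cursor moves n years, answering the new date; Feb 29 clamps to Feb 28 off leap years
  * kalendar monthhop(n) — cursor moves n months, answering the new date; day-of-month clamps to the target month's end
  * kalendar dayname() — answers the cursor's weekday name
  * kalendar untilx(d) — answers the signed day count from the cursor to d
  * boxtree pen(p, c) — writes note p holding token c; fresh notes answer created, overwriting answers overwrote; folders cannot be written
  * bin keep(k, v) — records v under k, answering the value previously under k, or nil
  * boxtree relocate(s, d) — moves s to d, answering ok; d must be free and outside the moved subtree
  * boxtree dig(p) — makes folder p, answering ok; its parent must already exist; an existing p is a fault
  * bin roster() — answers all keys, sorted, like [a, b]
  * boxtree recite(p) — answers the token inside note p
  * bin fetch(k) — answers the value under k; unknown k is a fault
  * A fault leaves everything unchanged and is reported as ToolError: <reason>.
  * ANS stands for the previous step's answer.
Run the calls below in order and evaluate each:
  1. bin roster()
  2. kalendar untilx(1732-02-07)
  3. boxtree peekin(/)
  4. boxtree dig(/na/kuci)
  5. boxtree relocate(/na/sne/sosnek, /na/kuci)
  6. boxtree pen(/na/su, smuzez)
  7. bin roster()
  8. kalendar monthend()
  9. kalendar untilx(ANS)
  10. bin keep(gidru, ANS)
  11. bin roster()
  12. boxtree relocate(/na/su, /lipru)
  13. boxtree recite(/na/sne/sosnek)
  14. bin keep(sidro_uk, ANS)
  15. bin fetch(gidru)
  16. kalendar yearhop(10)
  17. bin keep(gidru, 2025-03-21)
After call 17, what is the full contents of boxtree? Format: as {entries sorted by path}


Answer: {lipru=smuzez, na/, na/kuci/, na/sne/, na/sne/sosnek=doji_om}

Derivation:
Act: bin roster[]
Obs: []
Act: kalendar untilx[d='1732-02-07']
Obs: 230
Act: boxtree peekin[p='/']
Obs: [na/]
Act: boxtree dig[p='/na/kuci']
Obs: ok
Act: boxtree relocate[s='/na/sne/sosnek'; d='/na/kuci']
Obs: ToolError: exists
Act: boxtree pen[p='/na/su'; c='smuzez']
Obs: created
Act: bin roster[]
Obs: []
Act: kalendar monthend[]
Obs: 1731-06-30
Act: kalendar untilx[d='ANS']
Obs: 0
Act: bin keep[k='gidru'; v='ANS']
Obs: nil
Act: bin roster[]
Obs: [gidru]
Act: boxtree relocate[s='/na/su'; d='/lipru']
Obs: ok
Act: boxtree recite[p='/na/sne/sosnek']
Obs: doji_om
Act: bin keep[k='sidro_uk'; v='ANS']
Obs: nil
Act: bin fetch[k='gidru']
Obs: 0
Act: kalendar yearhop[n='10']
Obs: 1741-06-30
Act: bin keep[k='gidru'; v='2025-03-21']
Obs: 0


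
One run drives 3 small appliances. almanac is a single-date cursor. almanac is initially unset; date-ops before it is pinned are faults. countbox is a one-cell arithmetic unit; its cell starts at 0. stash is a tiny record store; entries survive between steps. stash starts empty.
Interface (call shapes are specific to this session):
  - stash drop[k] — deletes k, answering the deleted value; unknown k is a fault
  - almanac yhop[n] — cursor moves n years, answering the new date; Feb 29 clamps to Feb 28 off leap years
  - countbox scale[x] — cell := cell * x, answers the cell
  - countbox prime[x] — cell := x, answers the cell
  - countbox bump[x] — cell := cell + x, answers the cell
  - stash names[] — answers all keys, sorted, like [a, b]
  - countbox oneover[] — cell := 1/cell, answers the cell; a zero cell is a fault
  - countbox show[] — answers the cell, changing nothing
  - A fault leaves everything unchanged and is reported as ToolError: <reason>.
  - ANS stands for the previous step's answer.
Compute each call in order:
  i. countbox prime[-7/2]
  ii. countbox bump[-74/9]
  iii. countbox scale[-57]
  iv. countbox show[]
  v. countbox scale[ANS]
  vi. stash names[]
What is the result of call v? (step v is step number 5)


// 1. countbox prime(x=-7/2) -> -7/2
// 2. countbox bump(x=-74/9) -> -211/18
// 3. countbox scale(x=-57) -> 4009/6
// 4. countbox show() -> 4009/6
// 5. countbox scale(x=ANS) -> 16072081/36
// 6. stash names() -> []

Answer: 16072081/36


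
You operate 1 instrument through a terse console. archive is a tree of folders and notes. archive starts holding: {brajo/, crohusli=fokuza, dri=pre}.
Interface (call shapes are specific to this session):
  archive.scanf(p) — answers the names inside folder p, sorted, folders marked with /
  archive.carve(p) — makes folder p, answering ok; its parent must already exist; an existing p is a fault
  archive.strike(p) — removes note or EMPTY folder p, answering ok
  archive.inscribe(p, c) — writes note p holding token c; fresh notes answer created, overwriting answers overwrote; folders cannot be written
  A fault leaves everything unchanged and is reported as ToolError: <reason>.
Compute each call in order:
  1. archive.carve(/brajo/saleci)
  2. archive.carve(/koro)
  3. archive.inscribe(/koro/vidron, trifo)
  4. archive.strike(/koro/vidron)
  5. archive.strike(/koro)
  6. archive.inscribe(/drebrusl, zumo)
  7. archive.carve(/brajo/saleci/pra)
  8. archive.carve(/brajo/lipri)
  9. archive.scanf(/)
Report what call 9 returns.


% carve p→/brajo/saleci
:: ok
% carve p→/koro
:: ok
% inscribe p→/koro/vidron c→trifo
:: created
% strike p→/koro/vidron
:: ok
% strike p→/koro
:: ok
% inscribe p→/drebrusl c→zumo
:: created
% carve p→/brajo/saleci/pra
:: ok
% carve p→/brajo/lipri
:: ok
% scanf p→/
:: [brajo/, crohusli, drebrusl, dri]

Answer: [brajo/, crohusli, drebrusl, dri]


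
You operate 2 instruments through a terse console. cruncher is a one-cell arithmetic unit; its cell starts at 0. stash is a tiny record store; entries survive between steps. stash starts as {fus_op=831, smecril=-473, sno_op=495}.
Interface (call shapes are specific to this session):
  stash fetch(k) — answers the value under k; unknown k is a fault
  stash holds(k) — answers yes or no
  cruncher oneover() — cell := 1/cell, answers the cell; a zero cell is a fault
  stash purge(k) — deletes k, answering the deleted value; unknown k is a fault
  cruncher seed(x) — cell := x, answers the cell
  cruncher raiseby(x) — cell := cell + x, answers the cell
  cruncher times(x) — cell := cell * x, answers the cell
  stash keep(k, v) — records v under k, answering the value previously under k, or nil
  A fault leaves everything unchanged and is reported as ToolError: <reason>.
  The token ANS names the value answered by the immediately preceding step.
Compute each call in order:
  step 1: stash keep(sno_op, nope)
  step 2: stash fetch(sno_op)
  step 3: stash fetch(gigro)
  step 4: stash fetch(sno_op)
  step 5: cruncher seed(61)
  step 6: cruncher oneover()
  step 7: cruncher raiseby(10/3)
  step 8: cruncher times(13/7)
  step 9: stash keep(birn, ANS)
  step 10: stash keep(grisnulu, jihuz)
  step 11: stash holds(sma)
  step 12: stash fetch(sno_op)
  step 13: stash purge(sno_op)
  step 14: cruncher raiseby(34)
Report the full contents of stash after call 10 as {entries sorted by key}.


==> stash keep(k: sno_op, v: nope)
<== 495
==> stash fetch(k: sno_op)
<== nope
==> stash fetch(k: gigro)
<== ToolError: no such key gigro
==> stash fetch(k: sno_op)
<== nope
==> cruncher seed(x: 61)
<== 61
==> cruncher oneover()
<== 1/61
==> cruncher raiseby(x: 10/3)
<== 613/183
==> cruncher times(x: 13/7)
<== 7969/1281
==> stash keep(k: birn, v: ANS)
<== nil
==> stash keep(k: grisnulu, v: jihuz)
<== nil
==> stash holds(k: sma)
<== no
==> stash fetch(k: sno_op)
<== nope
==> stash purge(k: sno_op)
<== nope
==> cruncher raiseby(x: 34)
<== 51523/1281

Answer: {birn=7969/1281, fus_op=831, grisnulu=jihuz, smecril=-473, sno_op=nope}


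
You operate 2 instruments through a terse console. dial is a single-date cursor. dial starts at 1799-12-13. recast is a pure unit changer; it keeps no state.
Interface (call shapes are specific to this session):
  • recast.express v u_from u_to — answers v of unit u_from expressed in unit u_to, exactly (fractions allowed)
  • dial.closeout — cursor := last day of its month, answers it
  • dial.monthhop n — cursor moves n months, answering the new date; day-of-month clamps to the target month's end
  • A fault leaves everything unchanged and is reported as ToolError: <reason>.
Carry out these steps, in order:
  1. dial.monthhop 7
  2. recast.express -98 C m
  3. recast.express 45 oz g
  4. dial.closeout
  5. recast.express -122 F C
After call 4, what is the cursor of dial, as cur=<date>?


Answer: cur=1800-07-31

Derivation:
% 1. dial.monthhop(n='7') == 1800-07-13
% 2. recast.express(v='-98', u_from='C', u_to='m') == ToolError: incompatible units
% 3. recast.express(v='45', u_from='oz', u_to='g') == 408233133/320000
% 4. dial.closeout() == 1800-07-31
% 5. recast.express(v='-122', u_from='F', u_to='C') == -770/9


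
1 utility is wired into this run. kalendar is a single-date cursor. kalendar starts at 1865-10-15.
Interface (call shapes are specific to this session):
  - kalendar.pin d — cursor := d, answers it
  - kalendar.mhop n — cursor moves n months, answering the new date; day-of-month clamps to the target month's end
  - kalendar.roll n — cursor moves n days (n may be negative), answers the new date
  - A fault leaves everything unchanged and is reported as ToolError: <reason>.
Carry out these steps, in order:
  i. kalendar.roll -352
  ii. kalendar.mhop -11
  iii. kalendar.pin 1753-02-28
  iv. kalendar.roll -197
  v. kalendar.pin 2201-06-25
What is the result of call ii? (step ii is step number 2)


-> kalendar.roll(n=-352)
<- 1864-10-28
-> kalendar.mhop(n=-11)
<- 1863-11-28
-> kalendar.pin(d=1753-02-28)
<- 1753-02-28
-> kalendar.roll(n=-197)
<- 1752-08-15
-> kalendar.pin(d=2201-06-25)
<- 2201-06-25

Answer: 1863-11-28


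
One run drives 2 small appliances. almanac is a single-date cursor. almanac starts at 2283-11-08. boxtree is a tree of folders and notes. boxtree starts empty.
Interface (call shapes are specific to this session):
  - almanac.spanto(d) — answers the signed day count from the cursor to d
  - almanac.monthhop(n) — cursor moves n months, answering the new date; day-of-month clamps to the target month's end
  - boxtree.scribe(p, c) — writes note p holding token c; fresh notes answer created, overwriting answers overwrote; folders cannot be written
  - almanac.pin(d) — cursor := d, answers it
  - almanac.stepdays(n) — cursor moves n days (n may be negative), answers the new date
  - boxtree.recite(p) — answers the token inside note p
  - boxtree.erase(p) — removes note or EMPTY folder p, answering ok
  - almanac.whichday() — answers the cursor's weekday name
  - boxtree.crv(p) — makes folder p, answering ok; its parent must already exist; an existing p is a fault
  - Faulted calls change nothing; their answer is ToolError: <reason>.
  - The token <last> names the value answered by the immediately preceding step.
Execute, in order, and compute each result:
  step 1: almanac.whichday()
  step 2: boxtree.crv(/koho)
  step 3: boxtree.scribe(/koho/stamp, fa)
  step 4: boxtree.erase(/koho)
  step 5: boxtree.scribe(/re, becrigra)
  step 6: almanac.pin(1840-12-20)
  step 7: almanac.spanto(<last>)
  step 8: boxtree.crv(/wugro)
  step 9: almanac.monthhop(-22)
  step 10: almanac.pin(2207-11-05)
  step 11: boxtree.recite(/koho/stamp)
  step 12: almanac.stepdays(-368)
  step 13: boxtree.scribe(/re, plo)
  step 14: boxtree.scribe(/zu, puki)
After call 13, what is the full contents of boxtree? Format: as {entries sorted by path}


Answer: {koho/, koho/stamp=fa, re=plo, wugro/}

Derivation:
Act: whichday[]
Obs: Thursday
Act: crv[p='/koho']
Obs: ok
Act: scribe[p='/koho/stamp'; c='fa']
Obs: created
Act: erase[p='/koho']
Obs: ToolError: not empty
Act: scribe[p='/re'; c='becrigra']
Obs: created
Act: pin[d='1840-12-20']
Obs: 1840-12-20
Act: spanto[d='<last>']
Obs: 0
Act: crv[p='/wugro']
Obs: ok
Act: monthhop[n='-22']
Obs: 1839-02-20
Act: pin[d='2207-11-05']
Obs: 2207-11-05
Act: recite[p='/koho/stamp']
Obs: fa
Act: stepdays[n='-368']
Obs: 2206-11-02
Act: scribe[p='/re'; c='plo']
Obs: overwrote
Act: scribe[p='/zu'; c='puki']
Obs: created


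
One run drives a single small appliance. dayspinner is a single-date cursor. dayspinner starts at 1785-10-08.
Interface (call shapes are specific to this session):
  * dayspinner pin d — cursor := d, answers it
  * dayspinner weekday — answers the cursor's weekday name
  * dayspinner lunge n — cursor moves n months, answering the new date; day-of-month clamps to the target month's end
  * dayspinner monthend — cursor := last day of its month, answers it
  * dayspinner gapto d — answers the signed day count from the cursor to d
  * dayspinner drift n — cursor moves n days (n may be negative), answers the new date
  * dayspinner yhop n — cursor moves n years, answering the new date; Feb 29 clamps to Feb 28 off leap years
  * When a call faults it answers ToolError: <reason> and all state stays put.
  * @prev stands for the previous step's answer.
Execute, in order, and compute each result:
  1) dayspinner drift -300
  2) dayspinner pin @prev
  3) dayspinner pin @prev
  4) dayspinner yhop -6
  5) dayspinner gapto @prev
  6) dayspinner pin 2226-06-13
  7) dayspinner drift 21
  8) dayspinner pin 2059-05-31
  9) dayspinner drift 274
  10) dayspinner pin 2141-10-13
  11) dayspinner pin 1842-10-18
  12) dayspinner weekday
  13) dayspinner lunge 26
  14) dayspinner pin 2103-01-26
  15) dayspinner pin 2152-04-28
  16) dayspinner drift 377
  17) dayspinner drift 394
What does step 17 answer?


Answer: 2154-06-08

Derivation:
I try dayspinner drift with n: -300: 1784-12-12.
I invoke dayspinner pin with d: @prev, and observe 1784-12-12.
Next I call dayspinner pin with d: @prev, — result: 1784-12-12.
I try dayspinner yhop with n: -6, yielding 1778-12-12.
I invoke dayspinner gapto with d: @prev, → 0.
Next I call dayspinner pin with d: 2226-06-13: 2226-06-13.
I invoke dayspinner drift with n: 21, → 2226-07-04.
I try dayspinner pin with d: 2059-05-31, which returns 2059-05-31.
Invoking dayspinner drift with n: 274, and get 2060-02-29.
I use dayspinner pin with d: 2141-10-13: 2141-10-13.
I invoke dayspinner pin with d: 1842-10-18, yielding 1842-10-18.
Calling dayspinner weekday, — result: Tuesday.
I use dayspinner lunge with n: 26, yielding 1844-12-18.
I run dayspinner pin with d: 2103-01-26, and see 2103-01-26.
Invoking dayspinner pin with d: 2152-04-28, and get 2152-04-28.
I invoke dayspinner drift with n: 377, yielding 2153-05-10.
I call dayspinner drift with n: 394, → 2154-06-08.


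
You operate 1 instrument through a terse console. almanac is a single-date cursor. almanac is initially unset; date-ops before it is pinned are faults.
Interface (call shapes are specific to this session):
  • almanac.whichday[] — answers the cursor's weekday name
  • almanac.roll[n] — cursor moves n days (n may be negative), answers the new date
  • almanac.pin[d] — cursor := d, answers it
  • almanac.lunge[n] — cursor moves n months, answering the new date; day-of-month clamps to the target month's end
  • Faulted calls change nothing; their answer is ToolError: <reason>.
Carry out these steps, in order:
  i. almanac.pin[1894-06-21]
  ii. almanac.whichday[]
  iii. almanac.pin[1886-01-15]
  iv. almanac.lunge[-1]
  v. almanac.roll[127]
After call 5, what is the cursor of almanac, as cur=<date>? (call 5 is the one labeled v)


>>> almanac.pin d→1894-06-21
  1894-06-21
>>> almanac.whichday
  Thursday
>>> almanac.pin d→1886-01-15
  1886-01-15
>>> almanac.lunge n→-1
  1885-12-15
>>> almanac.roll n→127
  1886-04-21

Answer: cur=1886-04-21


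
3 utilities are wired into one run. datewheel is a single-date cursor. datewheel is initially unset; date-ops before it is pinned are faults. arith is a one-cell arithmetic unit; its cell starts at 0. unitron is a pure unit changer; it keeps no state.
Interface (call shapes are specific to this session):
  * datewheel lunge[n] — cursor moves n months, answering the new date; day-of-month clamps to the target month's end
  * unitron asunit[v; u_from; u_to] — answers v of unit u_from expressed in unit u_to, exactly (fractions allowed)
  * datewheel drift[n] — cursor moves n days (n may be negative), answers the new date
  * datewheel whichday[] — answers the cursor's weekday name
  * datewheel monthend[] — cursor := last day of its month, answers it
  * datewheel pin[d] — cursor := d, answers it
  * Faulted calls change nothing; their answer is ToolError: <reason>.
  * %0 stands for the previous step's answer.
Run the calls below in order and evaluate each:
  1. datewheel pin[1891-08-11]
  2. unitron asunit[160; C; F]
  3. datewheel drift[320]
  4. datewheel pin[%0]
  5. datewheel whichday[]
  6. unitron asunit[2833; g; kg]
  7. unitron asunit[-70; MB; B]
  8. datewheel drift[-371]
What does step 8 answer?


Do: datewheel pin[d=1891-08-11]
See: 1891-08-11
Do: unitron asunit[v=160; u_from=C; u_to=F]
See: 320
Do: datewheel drift[n=320]
See: 1892-06-26
Do: datewheel pin[d=%0]
See: 1892-06-26
Do: datewheel whichday[]
See: Sunday
Do: unitron asunit[v=2833; u_from=g; u_to=kg]
See: 2833/1000
Do: unitron asunit[v=-70; u_from=MB; u_to=B]
See: -70000000
Do: datewheel drift[n=-371]
See: 1891-06-21

Answer: 1891-06-21


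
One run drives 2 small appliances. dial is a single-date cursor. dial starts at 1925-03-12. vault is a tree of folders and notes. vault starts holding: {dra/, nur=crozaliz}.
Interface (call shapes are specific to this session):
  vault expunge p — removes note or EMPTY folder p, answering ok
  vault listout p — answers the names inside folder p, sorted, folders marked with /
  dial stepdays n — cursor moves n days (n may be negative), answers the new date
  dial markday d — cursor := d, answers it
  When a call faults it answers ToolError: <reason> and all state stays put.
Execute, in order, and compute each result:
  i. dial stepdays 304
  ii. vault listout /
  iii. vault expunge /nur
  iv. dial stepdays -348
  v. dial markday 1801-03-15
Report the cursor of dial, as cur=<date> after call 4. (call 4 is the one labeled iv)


Answer: cur=1925-01-27

Derivation:
==> dial stepdays(n=304)
<== 1926-01-10
==> vault listout(p=/)
<== [dra/, nur]
==> vault expunge(p=/nur)
<== ok
==> dial stepdays(n=-348)
<== 1925-01-27
==> dial markday(d=1801-03-15)
<== 1801-03-15


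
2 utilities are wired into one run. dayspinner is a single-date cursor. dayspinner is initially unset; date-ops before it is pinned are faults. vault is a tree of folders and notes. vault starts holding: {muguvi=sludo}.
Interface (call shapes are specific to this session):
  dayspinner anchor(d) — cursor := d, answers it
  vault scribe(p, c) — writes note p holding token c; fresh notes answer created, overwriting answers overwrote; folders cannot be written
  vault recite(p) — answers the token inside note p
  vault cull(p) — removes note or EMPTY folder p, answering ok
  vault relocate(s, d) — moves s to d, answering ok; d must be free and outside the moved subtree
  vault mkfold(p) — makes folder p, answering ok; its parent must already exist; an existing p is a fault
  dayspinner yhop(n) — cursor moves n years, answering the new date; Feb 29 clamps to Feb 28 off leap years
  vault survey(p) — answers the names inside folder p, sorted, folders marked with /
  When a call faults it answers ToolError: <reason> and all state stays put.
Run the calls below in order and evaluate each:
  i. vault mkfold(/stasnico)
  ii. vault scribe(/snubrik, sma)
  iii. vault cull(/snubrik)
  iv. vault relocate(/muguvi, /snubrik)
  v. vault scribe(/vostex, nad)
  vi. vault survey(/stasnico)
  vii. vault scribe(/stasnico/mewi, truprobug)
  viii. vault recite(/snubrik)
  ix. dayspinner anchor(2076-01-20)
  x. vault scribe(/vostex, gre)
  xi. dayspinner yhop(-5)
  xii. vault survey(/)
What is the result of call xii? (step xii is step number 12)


Answer: [snubrik, stasnico/, vostex]

Derivation:
Act: vault mkfold[/stasnico]
Obs: ok
Act: vault scribe[/snubrik; sma]
Obs: created
Act: vault cull[/snubrik]
Obs: ok
Act: vault relocate[/muguvi; /snubrik]
Obs: ok
Act: vault scribe[/vostex; nad]
Obs: created
Act: vault survey[/stasnico]
Obs: []
Act: vault scribe[/stasnico/mewi; truprobug]
Obs: created
Act: vault recite[/snubrik]
Obs: sludo
Act: dayspinner anchor[2076-01-20]
Obs: 2076-01-20
Act: vault scribe[/vostex; gre]
Obs: overwrote
Act: dayspinner yhop[-5]
Obs: 2071-01-20
Act: vault survey[/]
Obs: [snubrik, stasnico/, vostex]


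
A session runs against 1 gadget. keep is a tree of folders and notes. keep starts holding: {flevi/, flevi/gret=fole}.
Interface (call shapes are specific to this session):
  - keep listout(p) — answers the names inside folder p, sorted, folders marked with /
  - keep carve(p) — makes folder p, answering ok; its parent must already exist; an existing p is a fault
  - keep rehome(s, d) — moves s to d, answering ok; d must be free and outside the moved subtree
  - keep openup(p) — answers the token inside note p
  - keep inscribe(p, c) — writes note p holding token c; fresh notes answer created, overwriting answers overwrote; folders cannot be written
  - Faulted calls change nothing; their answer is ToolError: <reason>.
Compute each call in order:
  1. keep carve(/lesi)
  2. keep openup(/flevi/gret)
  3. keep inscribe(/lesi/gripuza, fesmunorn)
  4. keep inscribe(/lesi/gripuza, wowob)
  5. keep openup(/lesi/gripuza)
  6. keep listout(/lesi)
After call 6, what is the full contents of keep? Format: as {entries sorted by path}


Do: keep carve[p=/lesi]
See: ok
Do: keep openup[p=/flevi/gret]
See: fole
Do: keep inscribe[p=/lesi/gripuza; c=fesmunorn]
See: created
Do: keep inscribe[p=/lesi/gripuza; c=wowob]
See: overwrote
Do: keep openup[p=/lesi/gripuza]
See: wowob
Do: keep listout[p=/lesi]
See: [gripuza]

Answer: {flevi/, flevi/gret=fole, lesi/, lesi/gripuza=wowob}


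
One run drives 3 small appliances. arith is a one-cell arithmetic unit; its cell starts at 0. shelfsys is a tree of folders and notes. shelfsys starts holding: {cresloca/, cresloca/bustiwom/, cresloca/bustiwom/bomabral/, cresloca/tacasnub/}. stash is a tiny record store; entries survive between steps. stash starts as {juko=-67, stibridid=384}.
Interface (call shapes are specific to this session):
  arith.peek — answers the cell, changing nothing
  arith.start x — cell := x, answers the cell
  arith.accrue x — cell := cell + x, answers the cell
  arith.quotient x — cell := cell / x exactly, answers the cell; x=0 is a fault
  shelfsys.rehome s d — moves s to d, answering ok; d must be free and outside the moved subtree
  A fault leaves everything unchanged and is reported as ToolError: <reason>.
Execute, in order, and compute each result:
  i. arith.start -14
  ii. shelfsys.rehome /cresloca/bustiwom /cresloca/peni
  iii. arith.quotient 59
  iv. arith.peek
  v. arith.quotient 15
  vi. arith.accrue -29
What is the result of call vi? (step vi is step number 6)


Answer: -25679/885

Derivation:
>> start(-14)
<< -14
>> rehome(/cresloca/bustiwom, /cresloca/peni)
<< ok
>> quotient(59)
<< -14/59
>> peek()
<< -14/59
>> quotient(15)
<< -14/885
>> accrue(-29)
<< -25679/885


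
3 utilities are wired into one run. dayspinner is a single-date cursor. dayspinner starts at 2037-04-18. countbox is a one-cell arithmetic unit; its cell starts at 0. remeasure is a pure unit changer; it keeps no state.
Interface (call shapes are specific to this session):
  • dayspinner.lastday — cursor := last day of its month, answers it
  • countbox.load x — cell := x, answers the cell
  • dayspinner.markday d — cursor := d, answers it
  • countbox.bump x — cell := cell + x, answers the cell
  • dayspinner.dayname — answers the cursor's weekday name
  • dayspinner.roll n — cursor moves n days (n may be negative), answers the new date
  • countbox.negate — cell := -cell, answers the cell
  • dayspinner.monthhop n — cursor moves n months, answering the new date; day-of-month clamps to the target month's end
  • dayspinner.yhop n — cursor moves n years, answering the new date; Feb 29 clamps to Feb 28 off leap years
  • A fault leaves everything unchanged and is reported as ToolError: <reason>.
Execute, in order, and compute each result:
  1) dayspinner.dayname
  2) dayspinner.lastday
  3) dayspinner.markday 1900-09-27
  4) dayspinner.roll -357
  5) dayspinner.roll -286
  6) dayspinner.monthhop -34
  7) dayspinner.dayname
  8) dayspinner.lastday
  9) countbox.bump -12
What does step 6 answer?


==> dayspinner.dayname()
<== Saturday
==> dayspinner.lastday()
<== 2037-04-30
==> dayspinner.markday(d: 1900-09-27)
<== 1900-09-27
==> dayspinner.roll(n: -357)
<== 1899-10-05
==> dayspinner.roll(n: -286)
<== 1898-12-23
==> dayspinner.monthhop(n: -34)
<== 1896-02-23
==> dayspinner.dayname()
<== Sunday
==> dayspinner.lastday()
<== 1896-02-29
==> countbox.bump(x: -12)
<== -12

Answer: 1896-02-23


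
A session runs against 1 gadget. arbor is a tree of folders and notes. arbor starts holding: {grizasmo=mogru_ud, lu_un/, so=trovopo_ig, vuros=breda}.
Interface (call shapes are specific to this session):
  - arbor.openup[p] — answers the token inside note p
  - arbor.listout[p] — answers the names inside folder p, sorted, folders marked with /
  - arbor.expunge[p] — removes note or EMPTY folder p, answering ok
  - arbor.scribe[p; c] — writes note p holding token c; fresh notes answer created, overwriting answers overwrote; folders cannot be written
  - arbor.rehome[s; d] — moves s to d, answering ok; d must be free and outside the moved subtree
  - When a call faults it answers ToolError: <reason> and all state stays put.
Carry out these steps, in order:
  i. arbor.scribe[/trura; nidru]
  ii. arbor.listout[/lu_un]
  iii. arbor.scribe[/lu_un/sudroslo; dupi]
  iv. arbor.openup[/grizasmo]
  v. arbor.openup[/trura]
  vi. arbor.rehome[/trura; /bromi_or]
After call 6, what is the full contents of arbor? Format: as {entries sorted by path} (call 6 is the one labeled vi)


Answer: {bromi_or=nidru, grizasmo=mogru_ud, lu_un/, lu_un/sudroslo=dupi, so=trovopo_ig, vuros=breda}

Derivation:
Calling arbor.scribe passing p→/trura, c→nidru, → created.
I run arbor.listout passing p→/lu_un, → [].
Invoking arbor.scribe passing p→/lu_un/sudroslo, c→dupi, giving created.
I run arbor.openup passing p→/grizasmo, → mogru_ud.
I run arbor.openup passing p→/trura, and get nidru.
Now I run arbor.rehome passing s→/trura, d→/bromi_or, yielding ok.


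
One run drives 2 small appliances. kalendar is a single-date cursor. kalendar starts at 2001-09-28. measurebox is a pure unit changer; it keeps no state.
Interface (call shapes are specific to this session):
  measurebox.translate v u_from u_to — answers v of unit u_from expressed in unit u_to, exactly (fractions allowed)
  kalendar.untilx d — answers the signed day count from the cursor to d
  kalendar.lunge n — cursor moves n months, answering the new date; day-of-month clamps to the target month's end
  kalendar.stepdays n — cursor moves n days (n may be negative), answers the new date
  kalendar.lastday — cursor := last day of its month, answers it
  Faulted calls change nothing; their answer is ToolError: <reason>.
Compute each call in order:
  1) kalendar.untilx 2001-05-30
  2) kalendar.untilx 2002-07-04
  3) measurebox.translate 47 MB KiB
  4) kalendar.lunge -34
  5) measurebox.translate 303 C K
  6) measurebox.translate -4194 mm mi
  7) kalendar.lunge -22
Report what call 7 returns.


Act: untilx[d='2001-05-30']
Obs: -121
Act: untilx[d='2002-07-04']
Obs: 279
Act: translate[v='47'; u_from='MB'; u_to='KiB']
Obs: 734375/16
Act: lunge[n='-34']
Obs: 1998-11-28
Act: translate[v='303'; u_from='C'; u_to='K']
Obs: 11523/20
Act: translate[v='-4194'; u_from='mm'; u_to='mi']
Obs: -233/89408
Act: lunge[n='-22']
Obs: 1997-01-28

Answer: 1997-01-28


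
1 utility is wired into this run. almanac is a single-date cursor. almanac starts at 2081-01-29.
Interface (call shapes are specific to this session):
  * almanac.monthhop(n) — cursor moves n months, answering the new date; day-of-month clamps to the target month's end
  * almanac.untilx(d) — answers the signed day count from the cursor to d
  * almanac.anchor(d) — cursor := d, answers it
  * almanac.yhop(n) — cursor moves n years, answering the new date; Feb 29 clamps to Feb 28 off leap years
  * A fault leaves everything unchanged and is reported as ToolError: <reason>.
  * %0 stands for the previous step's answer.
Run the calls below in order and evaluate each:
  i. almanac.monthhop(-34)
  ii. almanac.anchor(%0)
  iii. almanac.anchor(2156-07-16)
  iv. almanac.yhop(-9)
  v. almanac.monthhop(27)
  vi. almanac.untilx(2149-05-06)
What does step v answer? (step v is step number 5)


Answer: 2149-10-16

Derivation:
Calling almanac.monthhop with n=-34, and get 2078-03-29.
I call almanac.anchor with d=%0: 2078-03-29.
Invoking almanac.anchor with d=2156-07-16, and get 2156-07-16.
Invoking almanac.yhop with n=-9, which returns 2147-07-16.
Next I call almanac.monthhop with n=27, and observe 2149-10-16.
Calling almanac.untilx with d=2149-05-06, and observe -163.


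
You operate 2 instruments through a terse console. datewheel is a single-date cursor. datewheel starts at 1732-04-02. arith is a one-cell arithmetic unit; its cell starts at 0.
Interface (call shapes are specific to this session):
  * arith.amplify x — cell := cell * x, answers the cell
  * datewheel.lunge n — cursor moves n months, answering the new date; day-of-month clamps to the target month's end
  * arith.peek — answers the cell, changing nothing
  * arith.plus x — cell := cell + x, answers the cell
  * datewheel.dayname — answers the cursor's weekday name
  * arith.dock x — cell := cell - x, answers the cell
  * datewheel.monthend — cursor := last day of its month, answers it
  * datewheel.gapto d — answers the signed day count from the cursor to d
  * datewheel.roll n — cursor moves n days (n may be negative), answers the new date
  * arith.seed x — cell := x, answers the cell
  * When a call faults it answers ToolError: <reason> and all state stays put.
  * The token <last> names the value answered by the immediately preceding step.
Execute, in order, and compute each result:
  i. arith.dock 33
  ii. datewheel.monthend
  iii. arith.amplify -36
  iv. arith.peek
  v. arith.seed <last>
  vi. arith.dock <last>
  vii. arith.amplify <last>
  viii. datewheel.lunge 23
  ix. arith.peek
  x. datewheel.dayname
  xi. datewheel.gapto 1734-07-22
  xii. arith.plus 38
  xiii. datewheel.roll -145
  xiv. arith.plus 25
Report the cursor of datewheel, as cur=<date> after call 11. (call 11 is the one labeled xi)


I try arith.dock(33), and observe -33.
Invoking datewheel.monthend, which returns 1732-04-30.
Next I call arith.amplify(-36), and see 1188.
I try arith.peek(), and observe 1188.
Then arith.seed(<last>), and observe 1188.
I run arith.dock(<last>): 0.
I invoke arith.amplify(<last>), and see 0.
I invoke datewheel.lunge(23), and see 1734-03-30.
I try arith.peek, and get 0.
Calling datewheel.dayname, and get Tuesday.
Then datewheel.gapto(1734-07-22), and observe 114.
Now I run arith.plus(38), and observe 38.
Then datewheel.roll(-145), yielding 1733-11-05.
Invoking arith.plus(25), yielding 63.

Answer: cur=1734-03-30


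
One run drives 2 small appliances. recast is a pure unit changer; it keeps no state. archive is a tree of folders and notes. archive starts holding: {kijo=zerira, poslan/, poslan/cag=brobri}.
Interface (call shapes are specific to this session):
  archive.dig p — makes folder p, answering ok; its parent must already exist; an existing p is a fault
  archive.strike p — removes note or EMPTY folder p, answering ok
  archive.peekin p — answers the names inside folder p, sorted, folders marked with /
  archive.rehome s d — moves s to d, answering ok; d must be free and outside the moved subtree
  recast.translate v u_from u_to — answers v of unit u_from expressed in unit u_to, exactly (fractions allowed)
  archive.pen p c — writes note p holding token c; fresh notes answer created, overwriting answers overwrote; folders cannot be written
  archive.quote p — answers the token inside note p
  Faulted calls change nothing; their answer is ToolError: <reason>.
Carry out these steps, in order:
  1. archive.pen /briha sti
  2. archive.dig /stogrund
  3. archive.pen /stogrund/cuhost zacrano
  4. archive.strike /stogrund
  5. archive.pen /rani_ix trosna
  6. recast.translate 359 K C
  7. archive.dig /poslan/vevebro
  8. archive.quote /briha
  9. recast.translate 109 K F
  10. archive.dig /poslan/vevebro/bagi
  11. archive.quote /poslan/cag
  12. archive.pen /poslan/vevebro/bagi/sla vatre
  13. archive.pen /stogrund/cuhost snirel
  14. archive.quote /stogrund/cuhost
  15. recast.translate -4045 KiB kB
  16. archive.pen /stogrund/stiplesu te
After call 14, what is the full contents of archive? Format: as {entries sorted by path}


Answer: {briha=sti, kijo=zerira, poslan/, poslan/cag=brobri, poslan/vevebro/, poslan/vevebro/bagi/, poslan/vevebro/bagi/sla=vatre, rani_ix=trosna, stogrund/, stogrund/cuhost=snirel}

Derivation:
>> archive.pen(/briha, sti)
<< created
>> archive.dig(/stogrund)
<< ok
>> archive.pen(/stogrund/cuhost, zacrano)
<< created
>> archive.strike(/stogrund)
<< ToolError: not empty
>> archive.pen(/rani_ix, trosna)
<< created
>> recast.translate(359, K, C)
<< 1717/20
>> archive.dig(/poslan/vevebro)
<< ok
>> archive.quote(/briha)
<< sti
>> recast.translate(109, K, F)
<< -26347/100
>> archive.dig(/poslan/vevebro/bagi)
<< ok
>> archive.quote(/poslan/cag)
<< brobri
>> archive.pen(/poslan/vevebro/bagi/sla, vatre)
<< created
>> archive.pen(/stogrund/cuhost, snirel)
<< overwrote
>> archive.quote(/stogrund/cuhost)
<< snirel
>> recast.translate(-4045, KiB, kB)
<< -103552/25
>> archive.pen(/stogrund/stiplesu, te)
<< created


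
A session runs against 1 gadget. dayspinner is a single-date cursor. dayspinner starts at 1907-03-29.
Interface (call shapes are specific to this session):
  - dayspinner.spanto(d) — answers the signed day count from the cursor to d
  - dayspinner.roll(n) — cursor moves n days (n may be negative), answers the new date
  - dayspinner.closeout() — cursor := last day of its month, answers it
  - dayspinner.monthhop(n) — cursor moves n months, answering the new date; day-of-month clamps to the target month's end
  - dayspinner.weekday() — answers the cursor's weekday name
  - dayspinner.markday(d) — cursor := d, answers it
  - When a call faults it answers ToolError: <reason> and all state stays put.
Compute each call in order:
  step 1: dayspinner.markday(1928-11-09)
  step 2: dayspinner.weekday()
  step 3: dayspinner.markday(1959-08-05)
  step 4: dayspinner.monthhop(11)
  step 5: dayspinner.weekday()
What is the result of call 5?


I invoke markday on d='1928-11-09', → 1928-11-09.
Next I call weekday(), and observe Friday.
Using markday on d='1959-08-05', and see 1959-08-05.
I try monthhop on n='11', → 1960-07-05.
Invoking weekday, which returns Tuesday.

Answer: Tuesday


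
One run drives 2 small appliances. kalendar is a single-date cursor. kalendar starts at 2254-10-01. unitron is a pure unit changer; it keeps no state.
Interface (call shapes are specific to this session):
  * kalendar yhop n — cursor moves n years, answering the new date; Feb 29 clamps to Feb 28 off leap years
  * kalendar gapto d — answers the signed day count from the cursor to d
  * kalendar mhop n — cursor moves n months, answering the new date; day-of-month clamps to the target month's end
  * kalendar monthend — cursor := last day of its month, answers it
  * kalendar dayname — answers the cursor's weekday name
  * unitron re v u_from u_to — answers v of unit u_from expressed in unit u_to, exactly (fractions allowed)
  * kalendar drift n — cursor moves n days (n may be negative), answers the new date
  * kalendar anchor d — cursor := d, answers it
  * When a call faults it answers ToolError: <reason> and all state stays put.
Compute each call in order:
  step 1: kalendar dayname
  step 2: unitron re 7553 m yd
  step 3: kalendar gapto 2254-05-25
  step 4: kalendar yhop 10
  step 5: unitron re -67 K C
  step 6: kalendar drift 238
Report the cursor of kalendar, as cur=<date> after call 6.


I run kalendar dayname(), which returns Sunday.
I call unitron re on v: 7553, u_from: m, u_to: yd, and get 9441250/1143.
Then kalendar gapto on d: 2254-05-25: -129.
Calling kalendar yhop on n: 10, — result: 2264-10-01.
I use unitron re on v: -67, u_from: K, u_to: C, which returns -6803/20.
I run kalendar drift on n: 238, and get 2265-05-27.

Answer: cur=2265-05-27


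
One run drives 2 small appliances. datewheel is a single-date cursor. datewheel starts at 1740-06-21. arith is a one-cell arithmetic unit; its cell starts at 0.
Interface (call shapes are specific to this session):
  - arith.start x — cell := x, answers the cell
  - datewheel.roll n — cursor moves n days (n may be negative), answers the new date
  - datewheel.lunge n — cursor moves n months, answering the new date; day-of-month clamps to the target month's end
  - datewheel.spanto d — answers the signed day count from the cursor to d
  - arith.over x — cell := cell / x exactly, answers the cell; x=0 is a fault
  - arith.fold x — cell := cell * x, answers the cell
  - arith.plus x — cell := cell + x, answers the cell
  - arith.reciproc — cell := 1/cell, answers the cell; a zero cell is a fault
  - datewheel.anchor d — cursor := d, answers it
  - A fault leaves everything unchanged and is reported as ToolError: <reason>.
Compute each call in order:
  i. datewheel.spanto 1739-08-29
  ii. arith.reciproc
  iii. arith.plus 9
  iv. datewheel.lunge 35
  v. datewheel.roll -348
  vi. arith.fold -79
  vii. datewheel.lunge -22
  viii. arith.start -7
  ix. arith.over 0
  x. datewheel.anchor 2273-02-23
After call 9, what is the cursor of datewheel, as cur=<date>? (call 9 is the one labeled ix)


>> datewheel.spanto(d='1739-08-29')
<< -297
>> arith.reciproc()
<< ToolError: reciprocal of zero
>> arith.plus(x='9')
<< 9
>> datewheel.lunge(n='35')
<< 1743-05-21
>> datewheel.roll(n='-348')
<< 1742-06-07
>> arith.fold(x='-79')
<< -711
>> datewheel.lunge(n='-22')
<< 1740-08-07
>> arith.start(x='-7')
<< -7
>> arith.over(x='0')
<< ToolError: division by zero
>> datewheel.anchor(d='2273-02-23')
<< 2273-02-23

Answer: cur=1740-08-07


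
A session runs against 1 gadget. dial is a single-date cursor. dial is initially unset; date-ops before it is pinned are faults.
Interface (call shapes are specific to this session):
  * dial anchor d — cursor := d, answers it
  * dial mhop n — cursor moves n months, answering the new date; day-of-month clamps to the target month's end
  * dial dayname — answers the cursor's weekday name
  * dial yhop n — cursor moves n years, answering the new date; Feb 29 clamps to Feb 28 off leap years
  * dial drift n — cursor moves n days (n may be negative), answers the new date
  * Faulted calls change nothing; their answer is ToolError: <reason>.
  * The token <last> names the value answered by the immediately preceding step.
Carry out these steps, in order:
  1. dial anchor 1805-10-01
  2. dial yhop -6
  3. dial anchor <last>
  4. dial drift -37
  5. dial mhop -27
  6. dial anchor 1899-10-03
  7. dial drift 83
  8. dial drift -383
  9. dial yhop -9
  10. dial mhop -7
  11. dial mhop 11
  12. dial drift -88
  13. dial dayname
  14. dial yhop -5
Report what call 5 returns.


>> dial anchor(1805-10-01)
<< 1805-10-01
>> dial yhop(-6)
<< 1799-10-01
>> dial anchor(<last>)
<< 1799-10-01
>> dial drift(-37)
<< 1799-08-25
>> dial mhop(-27)
<< 1797-05-25
>> dial anchor(1899-10-03)
<< 1899-10-03
>> dial drift(83)
<< 1899-12-25
>> dial drift(-383)
<< 1898-12-07
>> dial yhop(-9)
<< 1889-12-07
>> dial mhop(-7)
<< 1889-05-07
>> dial mhop(11)
<< 1890-04-07
>> dial drift(-88)
<< 1890-01-09
>> dial dayname()
<< Thursday
>> dial yhop(-5)
<< 1885-01-09

Answer: 1797-05-25
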